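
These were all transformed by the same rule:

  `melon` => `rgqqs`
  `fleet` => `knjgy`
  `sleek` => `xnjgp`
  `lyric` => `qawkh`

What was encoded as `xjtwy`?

Shifts by position in melon: pos 0: m→r (+5), pos 1: e→g (+2), pos 2: l→q (+5), pos 3: o→q (+2) — repeating every 2. It's a Vigenère-style cipher with numeric key [5,2]: position i shifts by key[i mod 2].
Undoing it on xjtwy: x−5=s, j−2=h, t−5=o, w−2=u, y−5=t.

shout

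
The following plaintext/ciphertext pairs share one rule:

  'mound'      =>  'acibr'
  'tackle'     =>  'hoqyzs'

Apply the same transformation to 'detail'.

rshowz

Compare letters: m→a is +14, o→c is +14, u→i is +14 — a constant shift. It's a constant shift of +14 (ROT14).
Applying it to detail: d+14=r, e+14=s, t+14=h, a+14=o, i+14=w, l+14=z.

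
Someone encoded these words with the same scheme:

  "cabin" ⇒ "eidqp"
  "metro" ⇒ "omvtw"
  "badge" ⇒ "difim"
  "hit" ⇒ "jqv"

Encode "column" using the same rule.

The shift depends on letter class: consonant c→e is +2, but vowel a→i is +8. Vowels shift forward by 8 and consonants shift forward by 2.
For column: c(cons)+2=e, o(vowel)+8=w, l(cons)+2=n, u(vowel)+8=c, m(cons)+2=o, n(cons)+2=p.

ewncop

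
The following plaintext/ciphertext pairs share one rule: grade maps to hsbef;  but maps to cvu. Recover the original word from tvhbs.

sugar

Each letter is shifted forward by 1 in the alphabet (a Caesar shift of +1).
Decoding tvhbs: t−1=s, v−1=u, h−1=g, b−1=a, s−1=r.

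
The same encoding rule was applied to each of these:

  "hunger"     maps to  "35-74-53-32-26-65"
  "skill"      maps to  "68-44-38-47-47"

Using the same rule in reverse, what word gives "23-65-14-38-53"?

drain

h(#8)→35 and u(#21)→74: differences scale by 3, so n = 3·pos + 11. The formula is n = 3×(alphabet index, a=1) + 11.
Decoding 23-65-14-38-53: 23→(23−11)÷3=4=d, 65→(65−11)÷3=18=r, 14→(14−11)÷3=1=a, 38→(38−11)÷3=9=i, 53→(53−11)÷3=14=n.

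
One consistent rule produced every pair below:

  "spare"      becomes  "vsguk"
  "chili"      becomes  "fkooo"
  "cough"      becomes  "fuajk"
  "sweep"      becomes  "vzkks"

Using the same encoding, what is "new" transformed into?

Two shifts are in play — +6 for a/e/i/o/u, +3 for every other letter.
For new: n(cons)+3=q, e(vowel)+6=k, w(cons)+3=z.

qkz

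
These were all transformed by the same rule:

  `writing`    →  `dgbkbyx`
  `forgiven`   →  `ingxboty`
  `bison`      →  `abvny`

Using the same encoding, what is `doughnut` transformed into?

enzxmyzk

w(22)→d(3) and r(17)→g(6) fit y≡15x+11 (mod 26); the inverse of 15 mod 26 is 7. This is an affine cipher: with a=0,…,z=25, each position x becomes (15x+11) mod 26.
On doughnut: d(3)→15·3+11≡4=e; o(14)→15·14+11≡13=n; u(20)→15·20+11≡25=z; g(6)→15·6+11≡23=x; h(7)→15·7+11≡12=m; n(13)→15·13+11≡24=y; u(20)→15·20+11≡25=z; t(19)→15·19+11≡10=k (all mod 26).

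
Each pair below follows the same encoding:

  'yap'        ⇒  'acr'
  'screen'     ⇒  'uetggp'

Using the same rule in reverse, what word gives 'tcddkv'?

Compare letters: y→a is +2, a→c is +2, p→r is +2 — a constant shift. Each letter is shifted forward by 2 in the alphabet (a Caesar shift of +2).
Undoing it on tcddkv: t−2=r, c−2=a, d−2=b, d−2=b, k−2=i, v−2=t.

rabbit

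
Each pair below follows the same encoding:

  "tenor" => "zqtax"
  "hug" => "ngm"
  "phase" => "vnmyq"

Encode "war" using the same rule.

cmx

The rule splits by letter class: vowels +12, consonants +6.
For war: w(cons)+6=c, a(vowel)+12=m, r(cons)+6=x.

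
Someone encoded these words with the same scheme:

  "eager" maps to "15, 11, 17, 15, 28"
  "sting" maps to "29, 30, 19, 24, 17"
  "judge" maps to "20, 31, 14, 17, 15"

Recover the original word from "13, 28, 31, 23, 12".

crumb

e is letter #5 and maps to 15: an offset of 10. Letters become their 1-based position plus 10 (so a→11, b→12, …).
Reversing it on 13, 28, 31, 23, 12: 13→(13−10)÷1=3=c, 28→(28−10)÷1=18=r, 31→(31−10)÷1=21=u, 23→(23−10)÷1=13=m, 12→(12−10)÷1=2=b.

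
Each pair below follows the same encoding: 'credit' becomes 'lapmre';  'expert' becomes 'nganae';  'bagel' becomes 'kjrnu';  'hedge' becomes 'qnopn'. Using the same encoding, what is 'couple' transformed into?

Shifts by position in credit: pos 0: c→l (+9), pos 1: r→a (+9), pos 2: e→p (+11), pos 3: d→m (+9), pos 4: i→r (+9), pos 5: t→e (+11) — repeating every 3. A repeating key of period 3 is used — shifts +9, +9, +11 over and over.
For couple: c+9=l, o+9=x, u+11=f, p+9=y, l+9=u, e+11=p.

lxfyup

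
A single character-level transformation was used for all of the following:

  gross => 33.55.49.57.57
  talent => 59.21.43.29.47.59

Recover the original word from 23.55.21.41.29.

brake

g(#7)→33 and r(#18)→55: differences scale by 2, so n = 2·pos + 19. With a=1..z=26, the number is 2·pos + 19.
Reversing it on 23.55.21.41.29: 23→(23−19)÷2=2=b, 55→(55−19)÷2=18=r, 21→(21−19)÷2=1=a, 41→(41−19)÷2=11=k, 29→(29−19)÷2=5=e.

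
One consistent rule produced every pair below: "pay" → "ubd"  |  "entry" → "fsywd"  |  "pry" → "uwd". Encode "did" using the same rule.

The shift depends on letter class: consonant p→u is +5, but vowel a→b is +1. Vowels shift forward by 1 and consonants shift forward by 5.
For did: d(cons)+5=i, i(vowel)+1=j, d(cons)+5=i.

iji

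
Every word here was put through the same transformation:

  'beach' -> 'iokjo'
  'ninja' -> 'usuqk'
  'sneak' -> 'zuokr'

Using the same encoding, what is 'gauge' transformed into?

nkeno

The shift depends on letter class: consonant b→i is +7, but vowel e→o is +10. Vowels shift forward by 10 and consonants shift forward by 7.
On gauge: g(cons)+7=n, a(vowel)+10=k, u(vowel)+10=e, g(cons)+7=n, e(vowel)+10=o.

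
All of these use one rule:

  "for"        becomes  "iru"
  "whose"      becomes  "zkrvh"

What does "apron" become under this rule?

Compare letters: f→i is +3, o→r is +3, r→u is +3 — a constant shift. It's a constant shift of +3 (ROT3).
For apron: a+3=d, p+3=s, r+3=u, o+3=r, n+3=q.

dsurq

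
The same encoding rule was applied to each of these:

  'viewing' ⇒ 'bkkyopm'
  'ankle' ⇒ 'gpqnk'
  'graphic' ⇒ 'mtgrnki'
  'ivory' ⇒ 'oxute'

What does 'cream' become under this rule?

Shifts by position in viewing: pos 0: v→b (+6), pos 1: i→k (+2), pos 2: e→k (+6), pos 3: w→y (+2) — repeating every 2. The shifts repeat in a cycle of length 2: positions 0,1,… shift by +6, +2, then the pattern repeats.
Applying it to cream: c+6=i, r+2=t, e+6=k, a+2=c, m+6=s.

itkcs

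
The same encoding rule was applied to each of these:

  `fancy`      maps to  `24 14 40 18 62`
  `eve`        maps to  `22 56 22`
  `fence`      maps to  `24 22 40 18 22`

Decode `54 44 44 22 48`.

upper

f(#6)→24 and a(#1)→14: differences scale by 2, so n = 2·pos + 12. The formula is n = 2×(alphabet index, a=1) + 12.
Decoding 54 44 44 22 48: 54→(54−12)÷2=21=u, 44→(44−12)÷2=16=p, 44→(44−12)÷2=16=p, 22→(22−12)÷2=5=e, 48→(48−12)÷2=18=r.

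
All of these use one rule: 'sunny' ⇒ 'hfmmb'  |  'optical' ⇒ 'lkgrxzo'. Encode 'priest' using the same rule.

kirvhg

This is the alphabet-reversal cipher (Atbash): a becomes z, b becomes y, etc.
Applying it to priest: p↔k, r↔i, i↔r, e↔v, s↔h, t↔g.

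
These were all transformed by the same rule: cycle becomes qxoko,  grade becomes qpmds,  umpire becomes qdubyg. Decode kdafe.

story

The output letters match the input read backwards, each shifted +12: cycle reversed is elcyc. The word is reversed, then every letter is shifted forward by 12.
Reversing it on kdafe: shift back: k−12=y, d−12=r, a−12=o, f−12=t, e−12=s → yrots; then reverse → story.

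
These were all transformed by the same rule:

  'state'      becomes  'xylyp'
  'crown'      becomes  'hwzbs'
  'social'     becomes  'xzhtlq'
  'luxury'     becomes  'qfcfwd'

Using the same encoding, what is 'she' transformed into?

xmp

The shift depends on letter class: consonant s→x is +5, but vowel a→l is +11. Vowels shift forward by 11 and consonants shift forward by 5.
For she: s(cons)+5=x, h(cons)+5=m, e(vowel)+11=p.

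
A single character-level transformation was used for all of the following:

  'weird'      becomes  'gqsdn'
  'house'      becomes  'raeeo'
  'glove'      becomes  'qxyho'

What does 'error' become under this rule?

odbab

Shifts by position in weird: pos 0: w→g (+10), pos 1: e→q (+12), pos 2: i→s (+10), pos 3: r→d (+12) — repeating every 2. It's a Vigenère-style cipher with numeric key [10,12]: position i shifts by key[i mod 2].
On error: e+10=o, r+12=d, r+10=b, o+12=a, r+10=b.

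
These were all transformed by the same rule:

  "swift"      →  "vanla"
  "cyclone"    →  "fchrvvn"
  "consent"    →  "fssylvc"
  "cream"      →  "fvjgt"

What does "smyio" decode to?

pitch

The shift increases by 1 at each position, starting from +3: 3, 4, 5, ….
Reversing it on smyio: s−3=p, m−4=i, y−5=t, i−6=c, o−7=h.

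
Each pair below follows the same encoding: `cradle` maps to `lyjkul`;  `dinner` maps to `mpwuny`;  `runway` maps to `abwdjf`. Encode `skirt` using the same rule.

brryc

Shifts by position in cradle: pos 0: c→l (+9), pos 1: r→y (+7), pos 2: a→j (+9), pos 3: d→k (+7) — repeating every 2. It's a Vigenère-style cipher with numeric key [9,7]: position i shifts by key[i mod 2].
For skirt: s+9=b, k+7=r, i+9=r, r+7=y, t+9=c.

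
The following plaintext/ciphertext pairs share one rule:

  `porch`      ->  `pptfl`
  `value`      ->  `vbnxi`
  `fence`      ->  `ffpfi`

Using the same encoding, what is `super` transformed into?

In porch: p→p is +0, o→p is +1, r→t is +2, c→f is +3 — the shift increases by 1 each position. Each letter shifts forward by its position index (0, 1, 2, …) — the shift grows by one for each successive letter.
For super: s+0=s, u+1=v, p+2=r, e+3=h, r+4=v.

svrhv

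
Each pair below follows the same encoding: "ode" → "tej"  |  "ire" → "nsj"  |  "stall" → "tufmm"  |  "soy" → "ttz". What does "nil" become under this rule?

The shift depends on letter class: consonant d→e is +1, but vowel o→t is +5. Vowels shift forward by 5 and consonants shift forward by 1.
For nil: n(cons)+1=o, i(vowel)+5=n, l(cons)+1=m.

onm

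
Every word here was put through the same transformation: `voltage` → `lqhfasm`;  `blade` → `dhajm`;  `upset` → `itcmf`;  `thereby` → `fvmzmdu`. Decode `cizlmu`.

survey

v(21)→l(11) and o(14)→q(16) fit y≡3x+0 (mod 26); the inverse of 3 mod 26 is 9. Each letter's alphabet position (a=0..z=25) is mapped through 3·x+0 mod 26 — an affine cipher.
Decoding cizlmu: c(2)→9·(2−0)≡18=s; i(8)→9·(8−0)≡20=u; z(25)→9·(25−0)≡17=r; l(11)→9·(11−0)≡21=v; m(12)→9·(12−0)≡4=e; u(20)→9·(20−0)≡24=y (all mod 26).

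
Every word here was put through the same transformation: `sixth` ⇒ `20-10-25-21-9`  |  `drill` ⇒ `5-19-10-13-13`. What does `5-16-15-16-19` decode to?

donor

s is letter #19 and maps to 20: an offset of 1. Each letter is replaced by its alphabet position (a=1..z=26) + 1.
Reversing it on 5-16-15-16-19: 5→(5−1)÷1=4=d, 16→(16−1)÷1=15=o, 15→(15−1)÷1=14=n, 16→(16−1)÷1=15=o, 19→(19−1)÷1=18=r.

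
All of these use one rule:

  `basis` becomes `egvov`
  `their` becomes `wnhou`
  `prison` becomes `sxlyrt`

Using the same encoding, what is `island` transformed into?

lyogqj

The shifts repeat in a cycle of length 2: positions 0,1,… shift by +3, +6, then the pattern repeats.
Applying it to island: i+3=l, s+6=y, l+3=o, a+6=g, n+3=q, d+6=j.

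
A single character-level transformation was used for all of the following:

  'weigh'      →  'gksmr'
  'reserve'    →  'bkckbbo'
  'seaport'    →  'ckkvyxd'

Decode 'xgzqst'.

Shifts by position in weigh: pos 0: w→g (+10), pos 1: e→k (+6), pos 2: i→s (+10), pos 3: g→m (+6) — repeating every 2. A repeating key of period 2 is used — shifts +10, +6 over and over.
Undoing it on xgzqst: x−10=n, g−6=a, z−10=p, q−6=k, s−10=i, t−6=n.

napkin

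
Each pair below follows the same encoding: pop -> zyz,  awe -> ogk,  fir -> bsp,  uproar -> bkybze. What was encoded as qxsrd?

The output letters match the input read backwards, each shifted +10: pop reversed is pop. The word is reversed, then every letter is shifted forward by 10.
Undoing it on qxsrd: shift back: q−10=g, x−10=n, s−10=i, r−10=h, d−10=t → gniht; then reverse → thing.

thing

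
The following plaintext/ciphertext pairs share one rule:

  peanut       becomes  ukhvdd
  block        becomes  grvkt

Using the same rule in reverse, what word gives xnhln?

shade

The shift increases by 1 at each position, starting from +5: 5, 6, 7, ….
Decoding xnhln: x−5=s, n−6=h, h−7=a, l−8=d, n−9=e.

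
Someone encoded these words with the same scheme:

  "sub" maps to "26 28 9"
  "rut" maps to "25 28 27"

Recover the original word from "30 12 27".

wet

Each letter is replaced by its alphabet position (a=1..z=26) + 7.
Decoding 30 12 27: 30→(30−7)÷1=23=w, 12→(12−7)÷1=5=e, 27→(27−7)÷1=20=t.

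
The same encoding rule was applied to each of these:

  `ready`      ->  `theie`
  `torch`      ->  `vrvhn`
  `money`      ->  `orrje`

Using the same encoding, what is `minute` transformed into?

olrzzl

Each letter shifts forward by (position + 2), i.e. 2, 3, 4, … — the shift grows by one for each successive letter.
For minute: m+2=o, i+3=l, n+4=r, u+5=z, t+6=z, e+7=l.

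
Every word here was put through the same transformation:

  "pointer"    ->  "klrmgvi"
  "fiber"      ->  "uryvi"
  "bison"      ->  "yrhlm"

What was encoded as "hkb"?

Each pair mirrors across the alphabet (p↔k, o↔l, i↔r): positions sum to 25. Each letter is replaced by its mirror in the alphabet: a↔z, b↔y, c↔x, and so on (the Atbash cipher).
Undoing it on hkb: h↔s, k↔p, b↔y.

spy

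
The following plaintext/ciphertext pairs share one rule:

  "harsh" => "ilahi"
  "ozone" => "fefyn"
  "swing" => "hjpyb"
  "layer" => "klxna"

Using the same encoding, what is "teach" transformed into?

h(7)→i(8) and a(0)→l(11) fit y≡7x+11 (mod 26); the inverse of 7 mod 26 is 15. This is an affine cipher: with a=0,…,z=25, each position x becomes (7x+11) mod 26.
On teach: t(19)→7·19+11≡14=o; e(4)→7·4+11≡13=n; a(0)→7·0+11≡11=l; c(2)→7·2+11≡25=z; h(7)→7·7+11≡8=i (all mod 26).

onlzi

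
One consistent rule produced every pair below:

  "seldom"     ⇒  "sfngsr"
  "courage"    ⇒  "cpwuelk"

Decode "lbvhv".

later

The shift increases by 1 at each position, starting from +0: 0, 1, 2, ….
Decoding lbvhv: l−0=l, b−1=a, v−2=t, h−3=e, v−4=r.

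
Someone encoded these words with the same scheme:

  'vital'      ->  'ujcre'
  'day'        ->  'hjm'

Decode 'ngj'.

The word is reversed, then every letter is shifted forward by 9.
Reversing it on ngj: shift back: n−9=e, g−9=x, j−9=a → exa; then reverse → axe.

axe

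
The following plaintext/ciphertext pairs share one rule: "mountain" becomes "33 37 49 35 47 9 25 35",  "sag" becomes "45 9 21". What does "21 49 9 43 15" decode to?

Each letter becomes 2×(its alphabet position, a=1..z=26) + 7.
Undoing it on 21 49 9 43 15: 21→(21−7)÷2=7=g, 49→(49−7)÷2=21=u, 9→(9−7)÷2=1=a, 43→(43−7)÷2=18=r, 15→(15−7)÷2=4=d.

guard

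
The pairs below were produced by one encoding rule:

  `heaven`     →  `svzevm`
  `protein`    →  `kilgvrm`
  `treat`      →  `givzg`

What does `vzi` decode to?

ear

Each pair mirrors across the alphabet (h↔s, e↔v, a↔z): positions sum to 25. Each letter is replaced by its mirror in the alphabet: a↔z, b↔y, c↔x, and so on (the Atbash cipher).
Decoding vzi: v↔e, z↔a, i↔r.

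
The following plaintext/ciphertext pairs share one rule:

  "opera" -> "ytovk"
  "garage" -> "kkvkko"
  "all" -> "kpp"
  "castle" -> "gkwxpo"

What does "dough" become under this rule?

The shift depends on letter class: consonant p→t is +4, but vowel o→y is +10. Vowels shift forward by 10 and consonants shift forward by 4.
Applying it to dough: d(cons)+4=h, o(vowel)+10=y, u(vowel)+10=e, g(cons)+4=k, h(cons)+4=l.

hyekl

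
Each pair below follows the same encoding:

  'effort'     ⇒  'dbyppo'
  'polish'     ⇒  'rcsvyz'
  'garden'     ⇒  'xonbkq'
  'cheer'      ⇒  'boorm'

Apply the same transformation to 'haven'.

The output letters match the input read backwards, each shifted +10: effort reversed is troffe. Read the word backwards and shift each letter +10.
On haven: reverse → nevah; then shift: n+10=x, e+10=o, v+10=f, a+10=k, h+10=r.

xofkr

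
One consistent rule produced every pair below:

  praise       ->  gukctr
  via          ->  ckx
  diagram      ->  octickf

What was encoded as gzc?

axe

The output letters match the input read backwards, each shifted +2: praise reversed is esiarp. Read the word backwards and shift each letter +2.
Reversing it on gzc: shift back: g−2=e, z−2=x, c−2=a → exa; then reverse → axe.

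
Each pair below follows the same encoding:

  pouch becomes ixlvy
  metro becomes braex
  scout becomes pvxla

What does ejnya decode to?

right

p(15)→i(8) and o(14)→x(23) fit y≡11x+25 (mod 26); the inverse of 11 mod 26 is 19. Treating letters as 0–25, the rule is x ↦ 11x + 25 (mod 26).
Decoding ejnya: e(4)→19·(4−25)≡17=r; j(9)→19·(9−25)≡8=i; n(13)→19·(13−25)≡6=g; y(24)→19·(24−25)≡7=h; a(0)→19·(0−25)≡19=t (all mod 26).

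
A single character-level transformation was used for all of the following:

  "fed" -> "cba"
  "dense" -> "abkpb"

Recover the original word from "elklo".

Compare letters: f→c is +23, e→b is +23, d→a is +23 — a constant shift. Every letter moves 23 places later in the alphabet, wrapping around z→a.
Undoing it on elklo: e−23=h, l−23=o, k−23=n, l−23=o, o−23=r.

honor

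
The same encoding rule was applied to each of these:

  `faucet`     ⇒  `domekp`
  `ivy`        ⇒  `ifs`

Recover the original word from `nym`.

The output letters match the input read backwards, each shifted +10: faucet reversed is tecuaf. The word is reversed, then every letter is shifted forward by 10.
Undoing it on nym: shift back: n−10=d, y−10=o, m−10=c → doc; then reverse → cod.

cod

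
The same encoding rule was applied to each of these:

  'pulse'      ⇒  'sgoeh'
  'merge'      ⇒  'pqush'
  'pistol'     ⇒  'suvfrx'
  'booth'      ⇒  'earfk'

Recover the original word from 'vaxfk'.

south

Shifts by position in pulse: pos 0: p→s (+3), pos 1: u→g (+12), pos 2: l→o (+3), pos 3: s→e (+12) — repeating every 2. The shifts repeat in a cycle of length 2: positions 0,1,… shift by +3, +12, then the pattern repeats.
Reversing it on vaxfk: v−3=s, a−12=o, x−3=u, f−12=t, k−3=h.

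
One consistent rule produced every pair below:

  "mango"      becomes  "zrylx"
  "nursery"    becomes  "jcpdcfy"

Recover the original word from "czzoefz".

outdoor

Read the word backwards and shift each letter +11.
Decoding czzoefz: shift back: c−11=r, z−11=o, z−11=o, o−11=d, e−11=t, f−11=u, z−11=o → roodtuo; then reverse → outdoor.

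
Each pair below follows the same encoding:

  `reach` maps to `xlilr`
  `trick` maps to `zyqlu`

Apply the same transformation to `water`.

In reach: r→x is +6, e→l is +7, a→i is +8, c→l is +9 — the shift increases by 1 each position. Letter i (0-indexed) is shifted by i+6, so successive shifts are 6, 7, 8, ….
On water: w+6=c, a+7=h, t+8=b, e+9=n, r+10=b.

chbnb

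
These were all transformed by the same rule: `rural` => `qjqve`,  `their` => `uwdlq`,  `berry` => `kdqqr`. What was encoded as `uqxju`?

trout

r(17)→q(16) and u(20)→j(9) fit y≡15x+21 (mod 26); the inverse of 15 mod 26 is 7. Treating letters as 0–25, the rule is x ↦ 15x + 21 (mod 26).
Undoing it on uqxju: u(20)→7·(20−21)≡19=t; q(16)→7·(16−21)≡17=r; x(23)→7·(23−21)≡14=o; j(9)→7·(9−21)≡20=u; u(20)→7·(20−21)≡19=t (all mod 26).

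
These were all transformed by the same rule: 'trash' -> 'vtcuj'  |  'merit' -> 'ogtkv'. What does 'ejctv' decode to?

chart

Compare letters: t→v is +2, r→t is +2, a→c is +2 — a constant shift. It's a constant shift of +2 (ROT2).
Reversing it on ejctv: e−2=c, j−2=h, c−2=a, t−2=r, v−2=t.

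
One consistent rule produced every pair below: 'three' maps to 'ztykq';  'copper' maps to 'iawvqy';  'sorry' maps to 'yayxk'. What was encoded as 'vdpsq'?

prime

A repeating key of period 3 is used — shifts +6, +12, +7 over and over.
Undoing it on vdpsq: v−6=p, d−12=r, p−7=i, s−6=m, q−12=e.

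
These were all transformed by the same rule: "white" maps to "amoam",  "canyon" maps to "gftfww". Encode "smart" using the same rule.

wrgyb

In white: w→a is +4, h→m is +5, i→o is +6, t→a is +7 — the shift increases by 1 each position. The shift increases by 1 at each position, starting from +4: 4, 5, 6, ….
Applying it to smart: s+4=w, m+5=r, a+6=g, r+7=y, t+8=b.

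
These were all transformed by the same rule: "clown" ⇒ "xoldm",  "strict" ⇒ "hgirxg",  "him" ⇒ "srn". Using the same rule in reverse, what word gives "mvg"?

net

Letters are reflected about the middle of the alphabet (position → 25−position): Atbash.
Undoing it on mvg: m↔n, v↔e, g↔t.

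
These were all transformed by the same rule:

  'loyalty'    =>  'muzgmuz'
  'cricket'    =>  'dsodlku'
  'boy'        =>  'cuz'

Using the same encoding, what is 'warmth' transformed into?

xgsnui

The shift depends on letter class: consonant l→m is +1, but vowel o→u is +6. The rule splits by letter class: vowels +6, consonants +1.
Applying it to warmth: w(cons)+1=x, a(vowel)+6=g, r(cons)+1=s, m(cons)+1=n, t(cons)+1=u, h(cons)+1=i.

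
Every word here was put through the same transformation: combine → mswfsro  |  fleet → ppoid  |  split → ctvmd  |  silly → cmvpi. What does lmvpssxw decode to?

The shifts repeat in a cycle of length 2: positions 0,1,… shift by +10, +4, then the pattern repeats.
Undoing it on lmvpssxw: l−10=b, m−4=i, v−10=l, p−4=l, s−10=i, s−4=o, x−10=n, w−4=s.

billions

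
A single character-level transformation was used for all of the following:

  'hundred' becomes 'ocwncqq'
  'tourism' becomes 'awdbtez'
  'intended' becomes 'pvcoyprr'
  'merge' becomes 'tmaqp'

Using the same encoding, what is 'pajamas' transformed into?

wiskxmf

In hundred: h→o is +7, u→c is +8, n→w is +9, d→n is +10 — the shift increases by 1 each position. Each letter shifts forward by (position + 7), i.e. 7, 8, 9, … — the shift grows by one for each successive letter.
For pajamas: p+7=w, a+8=i, j+9=s, a+10=k, m+11=x, a+12=m, s+13=f.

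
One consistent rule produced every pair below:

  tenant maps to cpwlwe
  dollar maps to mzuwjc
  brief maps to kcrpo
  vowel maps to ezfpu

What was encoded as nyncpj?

A repeating key of period 2 is used — shifts +9, +11 over and over.
Decoding nyncpj: n−9=e, y−11=n, n−9=e, c−11=r, p−9=g, j−11=y.

energy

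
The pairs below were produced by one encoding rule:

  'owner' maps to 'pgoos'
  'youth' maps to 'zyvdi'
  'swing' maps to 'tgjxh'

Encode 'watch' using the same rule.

xkumi

A repeating key of period 2 is used — shifts +1, +10 over and over.
For watch: w+1=x, a+10=k, t+1=u, c+10=m, h+1=i.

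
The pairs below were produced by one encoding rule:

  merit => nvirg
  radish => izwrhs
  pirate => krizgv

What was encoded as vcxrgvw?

excited

Each pair mirrors across the alphabet (m↔n, e↔v, r↔i): positions sum to 25. This is the alphabet-reversal cipher (Atbash): a becomes z, b becomes y, etc.
Decoding vcxrgvw: v↔e, c↔x, x↔c, r↔i, g↔t, v↔e, w↔d.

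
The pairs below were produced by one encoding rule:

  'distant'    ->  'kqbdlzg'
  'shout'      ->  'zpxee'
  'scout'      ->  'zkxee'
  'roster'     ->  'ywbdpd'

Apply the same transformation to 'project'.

wzxtpog

In distant: d→k is +7, i→q is +8, s→b is +9, t→d is +10 — the shift increases by 1 each position. Each letter shifts forward by (position + 7), i.e. 7, 8, 9, … — the shift grows by one for each successive letter.
On project: p+7=w, r+8=z, o+9=x, j+10=t, e+11=p, c+12=o, t+13=g.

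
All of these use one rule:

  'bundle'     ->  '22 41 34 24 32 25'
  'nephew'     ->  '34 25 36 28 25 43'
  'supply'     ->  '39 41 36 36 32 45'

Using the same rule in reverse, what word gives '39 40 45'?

b is letter #2 and maps to 22: an offset of 20. The number is (letter's place in the alphabet, a=1) + 20.
Reversing it on 39 40 45: 39→(39−20)÷1=19=s, 40→(40−20)÷1=20=t, 45→(45−20)÷1=25=y.

sty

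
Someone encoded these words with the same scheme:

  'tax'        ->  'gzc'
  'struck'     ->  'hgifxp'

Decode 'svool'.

hello

Each pair mirrors across the alphabet (t↔g, a↔z, x↔c): positions sum to 25. Letters are reflected about the middle of the alphabet (position → 25−position): Atbash.
Undoing it on svool: s↔h, v↔e, o↔l, o↔l, l↔o.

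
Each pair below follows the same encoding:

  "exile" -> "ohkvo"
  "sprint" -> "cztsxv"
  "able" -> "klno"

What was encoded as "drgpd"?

theft

A repeating key of period 3 is used — shifts +10, +10, +2 over and over.
Decoding drgpd: d−10=t, r−10=h, g−2=e, p−10=f, d−10=t.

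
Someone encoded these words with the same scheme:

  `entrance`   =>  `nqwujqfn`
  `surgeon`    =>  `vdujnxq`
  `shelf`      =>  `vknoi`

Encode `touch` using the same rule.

Two shifts are in play — +9 for a/e/i/o/u, +3 for every other letter.
On touch: t(cons)+3=w, o(vowel)+9=x, u(vowel)+9=d, c(cons)+3=f, h(cons)+3=k.

wxdfk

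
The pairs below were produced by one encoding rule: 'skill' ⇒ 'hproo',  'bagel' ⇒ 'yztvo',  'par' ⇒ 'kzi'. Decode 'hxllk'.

scoop

Each pair mirrors across the alphabet (s↔h, k↔p, i↔r): positions sum to 25. Each letter is replaced by its mirror in the alphabet: a↔z, b↔y, c↔x, and so on (the Atbash cipher).
Reversing it on hxllk: h↔s, x↔c, l↔o, l↔o, k↔p.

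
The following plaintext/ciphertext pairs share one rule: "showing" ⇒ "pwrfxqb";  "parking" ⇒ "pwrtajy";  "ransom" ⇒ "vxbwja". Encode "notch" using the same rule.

The word is reversed, then every letter is shifted forward by 9.
For notch: reverse → hcton; then shift: h+9=q, c+9=l, t+9=c, o+9=x, n+9=w.

qlcxw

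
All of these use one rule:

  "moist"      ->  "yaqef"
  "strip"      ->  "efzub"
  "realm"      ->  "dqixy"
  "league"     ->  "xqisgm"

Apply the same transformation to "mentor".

yqvfaz

Shifts by position in moist: pos 0: m→y (+12), pos 1: o→a (+12), pos 2: i→q (+8), pos 3: s→e (+12), pos 4: t→f (+12) — repeating every 3. The shifts repeat in a cycle of length 3: positions 0,1,… shift by +12, +12, +8, then the pattern repeats.
On mentor: m+12=y, e+12=q, n+8=v, t+12=f, o+12=a, r+8=z.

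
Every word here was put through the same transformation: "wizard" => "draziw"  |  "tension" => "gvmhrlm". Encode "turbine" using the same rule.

gfiyrmv

This is the alphabet-reversal cipher (Atbash): a becomes z, b becomes y, etc.
Applying it to turbine: t↔g, u↔f, r↔i, b↔y, i↔r, n↔m, e↔v.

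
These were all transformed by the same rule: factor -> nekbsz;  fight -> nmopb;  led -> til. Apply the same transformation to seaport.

aiexszb

The shift depends on letter class: consonant f→n is +8, but vowel a→e is +4. Vowels shift forward by 4 and consonants shift forward by 8.
Applying it to seaport: s(cons)+8=a, e(vowel)+4=i, a(vowel)+4=e, p(cons)+8=x, o(vowel)+4=s, r(cons)+8=z, t(cons)+8=b.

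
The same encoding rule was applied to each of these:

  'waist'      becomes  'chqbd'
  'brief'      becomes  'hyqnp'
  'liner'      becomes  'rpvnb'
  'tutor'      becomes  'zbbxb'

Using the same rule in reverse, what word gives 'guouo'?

In waist: w→c is +6, a→h is +7, i→q is +8, s→b is +9 — the shift increases by 1 each position. Letter i (0-indexed) is shifted by i+6, so successive shifts are 6, 7, 8, ….
Undoing it on guouo: g−6=a, u−7=n, o−8=g, u−9=l, o−10=e.

angle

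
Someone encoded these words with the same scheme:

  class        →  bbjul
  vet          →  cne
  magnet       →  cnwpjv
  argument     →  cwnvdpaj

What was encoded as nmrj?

The output letters match the input read backwards, each shifted +9: class reversed is ssalc. The word is reversed, then every letter is shifted forward by 9.
Decoding nmrj: shift back: n−9=e, m−9=d, r−9=i, j−9=a → edia; then reverse → aide.

aide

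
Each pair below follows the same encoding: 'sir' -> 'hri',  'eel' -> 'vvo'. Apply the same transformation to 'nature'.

Letters are reflected about the middle of the alphabet (position → 25−position): Atbash.
For nature: n↔m, a↔z, t↔g, u↔f, r↔i, e↔v.

mzgfiv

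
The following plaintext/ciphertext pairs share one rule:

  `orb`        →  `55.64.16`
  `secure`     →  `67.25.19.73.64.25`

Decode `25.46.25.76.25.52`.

eleven

Each letter becomes 3×(its alphabet position, a=1..z=26) + 10.
Decoding 25.46.25.76.25.52: 25→(25−10)÷3=5=e, 46→(46−10)÷3=12=l, 25→(25−10)÷3=5=e, 76→(76−10)÷3=22=v, 25→(25−10)÷3=5=e, 52→(52−10)÷3=14=n.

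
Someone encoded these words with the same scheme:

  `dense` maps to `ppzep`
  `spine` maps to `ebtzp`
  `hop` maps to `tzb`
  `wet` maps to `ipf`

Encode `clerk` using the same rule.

oxpdw

The shift depends on letter class: consonant d→p is +12, but vowel e→p is +11. The rule splits by letter class: vowels +11, consonants +12.
On clerk: c(cons)+12=o, l(cons)+12=x, e(vowel)+11=p, r(cons)+12=d, k(cons)+12=w.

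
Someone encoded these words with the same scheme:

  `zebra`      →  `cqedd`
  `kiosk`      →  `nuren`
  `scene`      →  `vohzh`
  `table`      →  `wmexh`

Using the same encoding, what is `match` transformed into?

Shifts by position in zebra: pos 0: z→c (+3), pos 1: e→q (+12), pos 2: b→e (+3), pos 3: r→d (+12) — repeating every 2. The shifts repeat in a cycle of length 2: positions 0,1,… shift by +3, +12, then the pattern repeats.
On match: m+3=p, a+12=m, t+3=w, c+12=o, h+3=k.

pmwok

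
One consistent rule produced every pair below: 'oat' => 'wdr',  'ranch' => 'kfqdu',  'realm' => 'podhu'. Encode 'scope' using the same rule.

The word is reversed, then every letter is shifted forward by 3.
Applying it to scope: reverse → epocs; then shift: e+3=h, p+3=s, o+3=r, c+3=f, s+3=v.

hsrfv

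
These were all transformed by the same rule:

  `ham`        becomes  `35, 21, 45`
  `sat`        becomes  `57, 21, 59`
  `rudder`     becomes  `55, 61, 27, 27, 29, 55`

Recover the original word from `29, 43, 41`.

elk

h(#8)→35 and a(#1)→21: differences scale by 2, so n = 2·pos + 19. The formula is n = 2×(alphabet index, a=1) + 19.
Reversing it on 29, 43, 41: 29→(29−19)÷2=5=e, 43→(43−19)÷2=12=l, 41→(41−19)÷2=11=k.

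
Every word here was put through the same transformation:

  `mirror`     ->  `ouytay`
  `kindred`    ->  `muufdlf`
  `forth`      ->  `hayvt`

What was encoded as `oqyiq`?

Shifts by position in mirror: pos 0: m→o (+2), pos 1: i→u (+12), pos 2: r→y (+7), pos 3: r→t (+2), pos 4: o→a (+12), pos 5: r→y (+7) — repeating every 3. A repeating key of period 3 is used — shifts +2, +12, +7 over and over.
Reversing it on oqyiq: o−2=m, q−12=e, y−7=r, i−2=g, q−12=e.

merge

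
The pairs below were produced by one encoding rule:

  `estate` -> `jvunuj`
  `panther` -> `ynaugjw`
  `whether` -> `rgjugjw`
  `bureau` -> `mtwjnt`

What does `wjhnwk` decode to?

Treating letters as 0–25, the rule is x ↦ 25x + 13 (mod 26).
Undoing it on wjhnwk: w(22)→25·(22−13)≡17=r; j(9)→25·(9−13)≡4=e; h(7)→25·(7−13)≡6=g; n(13)→25·(13−13)≡0=a; w(22)→25·(22−13)≡17=r; k(10)→25·(10−13)≡3=d (all mod 26).

regard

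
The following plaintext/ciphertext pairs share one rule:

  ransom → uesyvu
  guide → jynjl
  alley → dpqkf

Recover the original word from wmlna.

tight

In ransom: r→u is +3, a→e is +4, n→s is +5, s→y is +6 — the shift increases by 1 each position. Each letter shifts forward by (position + 3), i.e. 3, 4, 5, … — the shift grows by one for each successive letter.
Undoing it on wmlna: w−3=t, m−4=i, l−5=g, n−6=h, a−7=t.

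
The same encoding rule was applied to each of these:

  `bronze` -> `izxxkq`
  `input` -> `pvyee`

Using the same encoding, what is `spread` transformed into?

zxaolp

The shift increases by 1 at each position, starting from +7: 7, 8, 9, ….
On spread: s+7=z, p+8=x, r+9=a, e+10=o, a+11=l, d+12=p.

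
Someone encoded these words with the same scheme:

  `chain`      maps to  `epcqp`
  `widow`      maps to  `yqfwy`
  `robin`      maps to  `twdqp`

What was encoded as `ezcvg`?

crane

Shifts by position in chain: pos 0: c→e (+2), pos 1: h→p (+8), pos 2: a→c (+2), pos 3: i→q (+8) — repeating every 2. A repeating key of period 2 is used — shifts +2, +8 over and over.
Reversing it on ezcvg: e−2=c, z−8=r, c−2=a, v−8=n, g−2=e.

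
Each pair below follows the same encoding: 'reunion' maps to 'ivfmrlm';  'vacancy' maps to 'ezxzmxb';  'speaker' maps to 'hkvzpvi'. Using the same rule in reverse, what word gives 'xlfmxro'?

council

Each pair mirrors across the alphabet (r↔i, e↔v, u↔f): positions sum to 25. Letters are reflected about the middle of the alphabet (position → 25−position): Atbash.
Undoing it on xlfmxro: x↔c, l↔o, f↔u, m↔n, x↔c, r↔i, o↔l.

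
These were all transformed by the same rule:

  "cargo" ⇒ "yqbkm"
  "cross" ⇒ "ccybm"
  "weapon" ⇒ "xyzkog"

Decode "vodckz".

The output letters match the input read backwards, each shifted +10: cargo reversed is ograc. Read the word backwards and shift each letter +10.
Decoding vodckz: shift back: v−10=l, o−10=e, d−10=t, c−10=s, k−10=a, z−10=p → letsap; then reverse → pastel.

pastel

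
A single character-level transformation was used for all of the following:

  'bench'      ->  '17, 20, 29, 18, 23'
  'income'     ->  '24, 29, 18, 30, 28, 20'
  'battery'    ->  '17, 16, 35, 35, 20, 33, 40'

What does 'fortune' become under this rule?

21, 30, 33, 35, 36, 29, 20

b is letter #2 and maps to 17: an offset of 15. Each letter is replaced by its alphabet position (a=1..z=26) + 15.
On fortune: f=6→21, o=15→30, r=18→33, t=20→35, u=21→36, n=14→29, e=5→20.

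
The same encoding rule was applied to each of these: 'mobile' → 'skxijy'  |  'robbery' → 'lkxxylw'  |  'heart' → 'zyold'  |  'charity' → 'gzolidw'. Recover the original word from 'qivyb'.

m(12)→s(18) and o(14)→k(10) fit y≡9x+14 (mod 26); the inverse of 9 mod 26 is 3. This is an affine cipher: with a=0,…,z=25, each position x becomes (9x+14) mod 26.
Reversing it on qivyb: q(16)→3·(16−14)≡6=g; i(8)→3·(8−14)≡8=i; v(21)→3·(21−14)≡21=v; y(24)→3·(24−14)≡4=e; b(1)→3·(1−14)≡13=n (all mod 26).

given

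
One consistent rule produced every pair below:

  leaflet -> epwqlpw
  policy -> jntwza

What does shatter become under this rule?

The output letters match the input read backwards, each shifted +11: leaflet reversed is telfael. The word is reversed, then every letter is shifted forward by 11.
Applying it to shatter: reverse → rettahs; then shift: r+11=c, e+11=p, t+11=e, t+11=e, a+11=l, h+11=s, s+11=d.

cpeelsd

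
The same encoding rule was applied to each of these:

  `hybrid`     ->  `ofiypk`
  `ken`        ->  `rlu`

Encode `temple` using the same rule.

Compare letters: h→o is +7, y→f is +7, b→i is +7 — a constant shift. This is a Caesar cipher with shift 7.
Applying it to temple: t+7=a, e+7=l, m+7=t, p+7=w, l+7=s, e+7=l.

altwsl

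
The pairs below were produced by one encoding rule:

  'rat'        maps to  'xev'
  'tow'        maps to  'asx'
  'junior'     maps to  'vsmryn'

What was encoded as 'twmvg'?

crisp

Read the word backwards and shift each letter +4.
Undoing it on twmvg: shift back: t−4=p, w−4=s, m−4=i, v−4=r, g−4=c → psirc; then reverse → crisp.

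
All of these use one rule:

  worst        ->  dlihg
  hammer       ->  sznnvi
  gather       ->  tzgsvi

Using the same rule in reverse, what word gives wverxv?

device

Each pair mirrors across the alphabet (w↔d, o↔l, r↔i): positions sum to 25. Each letter is replaced by its mirror in the alphabet: a↔z, b↔y, c↔x, and so on (the Atbash cipher).
Undoing it on wverxv: w↔d, v↔e, e↔v, r↔i, x↔c, v↔e.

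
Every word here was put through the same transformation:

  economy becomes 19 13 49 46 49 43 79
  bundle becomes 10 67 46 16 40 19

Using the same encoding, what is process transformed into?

52 58 49 13 19 61 61

e(#5)→19 and c(#3)→13: differences scale by 3, so n = 3·pos + 4. With a=1..z=26, the number is 3·pos + 4.
Applying it to process: p=16→52, r=18→58, o=15→49, c=3→13, e=5→19, s=19→61, s=19→61.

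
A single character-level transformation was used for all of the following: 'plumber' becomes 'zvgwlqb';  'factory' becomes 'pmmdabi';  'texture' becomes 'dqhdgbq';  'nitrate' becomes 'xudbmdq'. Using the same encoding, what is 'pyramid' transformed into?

zibmwun

The shift depends on letter class: consonant p→z is +10, but vowel u→g is +12. The rule splits by letter class: vowels +12, consonants +10.
Applying it to pyramid: p(cons)+10=z, y(cons)+10=i, r(cons)+10=b, a(vowel)+12=m, m(cons)+10=w, i(vowel)+12=u, d(cons)+10=n.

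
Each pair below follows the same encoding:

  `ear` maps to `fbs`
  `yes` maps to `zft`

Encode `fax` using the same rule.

Compare letters: e→f is +1, a→b is +1, r→s is +1 — a constant shift. This is a Caesar cipher with shift 1.
For fax: f+1=g, a+1=b, x+1=y.

gby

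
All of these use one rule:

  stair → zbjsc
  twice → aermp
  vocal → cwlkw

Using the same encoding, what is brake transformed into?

izjup

In stair: s→z is +7, t→b is +8, a→j is +9, i→s is +10 — the shift increases by 1 each position. Letter i (0-indexed) is shifted by i+7, so successive shifts are 7, 8, 9, ….
Applying it to brake: b+7=i, r+8=z, a+9=j, k+10=u, e+11=p.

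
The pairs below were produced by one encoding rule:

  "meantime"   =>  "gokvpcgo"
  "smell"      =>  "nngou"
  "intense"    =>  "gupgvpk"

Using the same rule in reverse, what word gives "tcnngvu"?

stellar

The output letters match the input read backwards, each shifted +2: meantime reversed is emitnaem. The word is reversed, then every letter is shifted forward by 2.
Undoing it on tcnngvu: shift back: t−2=r, c−2=a, n−2=l, n−2=l, g−2=e, v−2=t, u−2=s → rallets; then reverse → stellar.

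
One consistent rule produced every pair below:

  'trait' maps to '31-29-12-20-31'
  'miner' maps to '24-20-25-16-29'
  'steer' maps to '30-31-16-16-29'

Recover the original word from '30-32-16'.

Letters become their 1-based position plus 11 (so a→12, b→13, …).
Undoing it on 30-32-16: 30→(30−11)÷1=19=s, 32→(32−11)÷1=21=u, 16→(16−11)÷1=5=e.

sue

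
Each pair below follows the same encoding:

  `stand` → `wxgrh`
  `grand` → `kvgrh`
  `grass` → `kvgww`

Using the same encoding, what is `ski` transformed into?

woo

The shift depends on letter class: consonant s→w is +4, but vowel a→g is +6. Vowels shift forward by 6 and consonants shift forward by 4.
Applying it to ski: s(cons)+4=w, k(cons)+4=o, i(vowel)+6=o.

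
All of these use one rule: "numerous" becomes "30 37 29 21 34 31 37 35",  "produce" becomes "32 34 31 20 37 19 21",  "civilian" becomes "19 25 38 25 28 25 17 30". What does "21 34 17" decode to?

n is letter #14 and maps to 30: an offset of 16. Letters become their 1-based position plus 16 (so a→17, b→18, …).
Undoing it on 21 34 17: 21→(21−16)÷1=5=e, 34→(34−16)÷1=18=r, 17→(17−16)÷1=1=a.

era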